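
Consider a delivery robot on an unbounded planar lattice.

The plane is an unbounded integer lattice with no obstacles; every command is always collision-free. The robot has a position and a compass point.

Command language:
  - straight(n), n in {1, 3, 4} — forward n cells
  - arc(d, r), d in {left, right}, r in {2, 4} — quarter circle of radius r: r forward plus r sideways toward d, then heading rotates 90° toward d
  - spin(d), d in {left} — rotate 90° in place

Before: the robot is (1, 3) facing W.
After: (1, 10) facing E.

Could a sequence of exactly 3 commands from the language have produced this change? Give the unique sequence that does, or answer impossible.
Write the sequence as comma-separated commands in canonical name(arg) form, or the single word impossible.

arc(right, 2), straight(3), arc(right, 2)

key: cell and facing (now E) both changed — the 3 commands mix motion and turning
start: (1, 3) facing W
1. arc(right, 2) → (-1, 5) facing N
2. straight(3) → (-1, 8) facing N
3. arc(right, 2) → (1, 10) facing E
no other 3-command option fits: unique.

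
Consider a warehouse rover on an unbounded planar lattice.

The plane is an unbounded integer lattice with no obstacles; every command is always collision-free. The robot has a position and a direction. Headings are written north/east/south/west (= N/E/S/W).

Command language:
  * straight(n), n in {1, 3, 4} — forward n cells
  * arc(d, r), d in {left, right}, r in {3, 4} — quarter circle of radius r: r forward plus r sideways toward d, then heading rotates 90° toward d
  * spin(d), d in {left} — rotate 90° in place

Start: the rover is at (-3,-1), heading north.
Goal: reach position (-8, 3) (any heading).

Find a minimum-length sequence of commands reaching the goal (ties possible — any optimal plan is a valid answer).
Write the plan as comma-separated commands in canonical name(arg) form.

initial: at (-3,-1), heading north
t=1 arc(left, 4) ⇒ at (-7,3), heading west
t=2 straight(1) ⇒ at (-8,3), heading west
shorter routes all fall short; 2 is best.

arc(left, 4), straight(1)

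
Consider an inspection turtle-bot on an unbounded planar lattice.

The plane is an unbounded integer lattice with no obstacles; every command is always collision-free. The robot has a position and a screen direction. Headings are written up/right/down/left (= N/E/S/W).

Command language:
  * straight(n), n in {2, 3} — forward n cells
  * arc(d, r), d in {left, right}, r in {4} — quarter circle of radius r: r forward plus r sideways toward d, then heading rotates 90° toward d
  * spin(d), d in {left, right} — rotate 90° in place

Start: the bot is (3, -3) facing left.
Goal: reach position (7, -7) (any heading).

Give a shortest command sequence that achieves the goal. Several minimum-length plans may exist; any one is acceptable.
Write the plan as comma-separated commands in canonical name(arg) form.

spin(left), arc(left, 4)

start: (3, -3) facing left
1. spin(left) → (3, -3) facing down
2. arc(left, 4) → (7, -7) facing right
shorter routes all fall short; 2 is best.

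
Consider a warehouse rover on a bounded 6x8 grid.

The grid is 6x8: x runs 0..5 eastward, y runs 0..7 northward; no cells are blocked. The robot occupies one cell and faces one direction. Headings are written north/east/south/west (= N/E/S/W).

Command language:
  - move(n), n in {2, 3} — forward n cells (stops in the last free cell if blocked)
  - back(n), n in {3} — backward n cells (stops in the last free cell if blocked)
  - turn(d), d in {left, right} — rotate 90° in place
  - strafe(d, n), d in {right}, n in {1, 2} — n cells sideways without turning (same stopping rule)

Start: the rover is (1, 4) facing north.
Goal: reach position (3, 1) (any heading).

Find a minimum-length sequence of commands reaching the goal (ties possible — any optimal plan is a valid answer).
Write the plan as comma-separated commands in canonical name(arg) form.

t0: (1, 4) facing north
t=1 back(3) ⇒ (1, 1) facing north
t=2 strafe(right, 2) ⇒ (3, 1) facing north
no 1-step plan works, so 2 is optimal.

back(3), strafe(right, 2)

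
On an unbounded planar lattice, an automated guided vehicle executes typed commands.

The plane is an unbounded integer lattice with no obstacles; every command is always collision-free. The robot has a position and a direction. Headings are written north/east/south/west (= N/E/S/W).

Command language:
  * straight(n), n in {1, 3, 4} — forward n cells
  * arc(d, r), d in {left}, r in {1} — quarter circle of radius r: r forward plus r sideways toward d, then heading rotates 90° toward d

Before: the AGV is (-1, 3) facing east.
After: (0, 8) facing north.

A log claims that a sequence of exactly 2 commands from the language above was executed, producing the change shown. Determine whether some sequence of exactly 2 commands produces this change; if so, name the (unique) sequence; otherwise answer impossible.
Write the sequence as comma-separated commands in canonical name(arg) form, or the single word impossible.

arc(left, 1), straight(4)

key: order matters: swapping arc(left, 1) and straight(4) lands elsewhere
t0: (-1, 3) facing east
1. arc(left, 1) → (0, 4) facing north
2. straight(4) → (0, 8) facing north
all 16 alternatives checked — unique.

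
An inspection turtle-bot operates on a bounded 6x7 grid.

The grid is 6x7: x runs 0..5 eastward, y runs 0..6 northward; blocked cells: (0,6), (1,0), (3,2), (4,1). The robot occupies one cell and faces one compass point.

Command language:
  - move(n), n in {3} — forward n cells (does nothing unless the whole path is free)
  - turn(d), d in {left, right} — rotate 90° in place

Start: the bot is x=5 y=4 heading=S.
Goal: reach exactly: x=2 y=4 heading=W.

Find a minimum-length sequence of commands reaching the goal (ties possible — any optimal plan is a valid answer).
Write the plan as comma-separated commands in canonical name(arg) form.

begin: x=5 y=4 heading=S
[1] after turn(right): x=5 y=4 heading=W
[2] after move(3): x=2 y=4 heading=W
minimal: 2 command(s), checked below 2.

turn(right), move(3)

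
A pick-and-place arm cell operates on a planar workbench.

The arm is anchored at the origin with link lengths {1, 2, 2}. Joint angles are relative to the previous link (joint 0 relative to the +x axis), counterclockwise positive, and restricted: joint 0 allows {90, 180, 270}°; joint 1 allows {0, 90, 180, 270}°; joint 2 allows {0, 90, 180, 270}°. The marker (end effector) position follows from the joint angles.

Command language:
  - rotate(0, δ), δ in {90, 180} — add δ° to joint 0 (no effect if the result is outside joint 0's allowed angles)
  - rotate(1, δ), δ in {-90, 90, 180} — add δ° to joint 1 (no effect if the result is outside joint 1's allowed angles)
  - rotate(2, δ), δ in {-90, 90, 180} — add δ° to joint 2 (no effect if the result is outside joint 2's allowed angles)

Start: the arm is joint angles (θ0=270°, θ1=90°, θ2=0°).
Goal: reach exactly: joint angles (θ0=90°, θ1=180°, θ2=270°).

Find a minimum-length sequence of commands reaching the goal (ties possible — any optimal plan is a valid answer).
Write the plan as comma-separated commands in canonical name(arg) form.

rotate(2, -90), rotate(1, 90), rotate(0, 180)

t0: joint angles (θ0=270°, θ1=90°, θ2=0°)
1. rotate(2, -90) → joint angles (θ0=270°, θ1=90°, θ2=270°)
2. rotate(1, 90) → joint angles (θ0=270°, θ1=180°, θ2=270°)
3. rotate(0, 180) → joint angles (θ0=90°, θ1=180°, θ2=270°)
nothing shorter than 3 reaches the goal.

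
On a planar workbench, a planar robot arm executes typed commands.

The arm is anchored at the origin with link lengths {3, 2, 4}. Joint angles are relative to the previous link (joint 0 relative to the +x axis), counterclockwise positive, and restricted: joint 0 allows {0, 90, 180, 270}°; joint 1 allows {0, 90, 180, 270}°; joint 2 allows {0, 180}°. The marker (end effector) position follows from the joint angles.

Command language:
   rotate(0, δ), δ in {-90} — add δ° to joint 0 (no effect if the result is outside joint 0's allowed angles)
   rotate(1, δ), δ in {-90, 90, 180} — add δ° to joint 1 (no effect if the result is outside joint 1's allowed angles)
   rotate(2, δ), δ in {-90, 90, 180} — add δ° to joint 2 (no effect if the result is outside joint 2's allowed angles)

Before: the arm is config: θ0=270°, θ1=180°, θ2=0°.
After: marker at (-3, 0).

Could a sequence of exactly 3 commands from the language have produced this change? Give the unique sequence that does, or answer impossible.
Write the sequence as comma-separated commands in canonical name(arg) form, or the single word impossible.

rotate(0, -90), rotate(0, -90), rotate(0, -90)

begin: config: θ0=270°, θ1=180°, θ2=0°
t=1 rotate(0, -90) ⇒ config: θ0=180°, θ1=180°, θ2=0°
t=2 rotate(0, -90) ⇒ config: θ0=90°, θ1=180°, θ2=0°
t=3 rotate(0, -90) ⇒ config: θ0=0°, θ1=180°, θ2=0°
no other 3-command option fits: unique.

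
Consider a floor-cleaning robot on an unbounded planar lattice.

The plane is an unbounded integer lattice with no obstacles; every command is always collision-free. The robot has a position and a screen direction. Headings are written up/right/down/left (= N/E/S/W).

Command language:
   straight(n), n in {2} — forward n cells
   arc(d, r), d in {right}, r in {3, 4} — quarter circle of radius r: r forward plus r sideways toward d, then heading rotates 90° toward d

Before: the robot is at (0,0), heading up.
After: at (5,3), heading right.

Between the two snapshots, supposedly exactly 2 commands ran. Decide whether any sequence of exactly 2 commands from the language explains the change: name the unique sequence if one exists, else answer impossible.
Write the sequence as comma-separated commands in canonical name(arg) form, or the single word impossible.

key: running straight(2) before arc(right, 3) would end elsewhere — order is forced
start: at (0,0), heading up
[1] after arc(right, 3): at (3,3), heading right
[2] after straight(2): at (5,3), heading right
no other 2-command option fits: unique.

arc(right, 3), straight(2)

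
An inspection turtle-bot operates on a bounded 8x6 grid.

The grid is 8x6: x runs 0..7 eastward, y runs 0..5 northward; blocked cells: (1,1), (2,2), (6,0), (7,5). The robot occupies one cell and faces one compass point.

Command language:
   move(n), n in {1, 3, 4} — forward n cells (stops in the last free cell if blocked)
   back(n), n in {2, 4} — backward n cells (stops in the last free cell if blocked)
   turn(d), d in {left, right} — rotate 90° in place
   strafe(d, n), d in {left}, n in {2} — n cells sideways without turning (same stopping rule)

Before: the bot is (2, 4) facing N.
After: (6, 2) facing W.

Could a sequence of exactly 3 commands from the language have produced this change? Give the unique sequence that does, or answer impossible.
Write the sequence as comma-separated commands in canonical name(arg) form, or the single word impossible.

key: cell and facing (now W) both changed — the 3 commands mix motion and turning
t0: (2, 4) facing N
[1] after turn(left): (2, 4) facing W
[2] after back(4): (6, 4) facing W
[3] after strafe(left, 2): (6, 2) facing W
no other 3-command option fits: unique.

turn(left), back(4), strafe(left, 2)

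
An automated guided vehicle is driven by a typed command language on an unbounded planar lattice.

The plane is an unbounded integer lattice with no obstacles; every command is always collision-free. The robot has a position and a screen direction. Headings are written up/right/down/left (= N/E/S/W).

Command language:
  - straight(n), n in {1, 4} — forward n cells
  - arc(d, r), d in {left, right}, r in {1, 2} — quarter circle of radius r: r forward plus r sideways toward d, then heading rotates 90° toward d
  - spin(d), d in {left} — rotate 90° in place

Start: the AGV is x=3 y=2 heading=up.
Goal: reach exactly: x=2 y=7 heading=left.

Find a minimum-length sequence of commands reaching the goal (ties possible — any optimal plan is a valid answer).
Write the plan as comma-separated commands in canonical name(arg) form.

straight(4), arc(left, 1)

t0: x=3 y=2 heading=up
t=1 straight(4) ⇒ x=3 y=6 heading=up
t=2 arc(left, 1) ⇒ x=2 y=7 heading=left
shorter routes all fall short; 2 is best.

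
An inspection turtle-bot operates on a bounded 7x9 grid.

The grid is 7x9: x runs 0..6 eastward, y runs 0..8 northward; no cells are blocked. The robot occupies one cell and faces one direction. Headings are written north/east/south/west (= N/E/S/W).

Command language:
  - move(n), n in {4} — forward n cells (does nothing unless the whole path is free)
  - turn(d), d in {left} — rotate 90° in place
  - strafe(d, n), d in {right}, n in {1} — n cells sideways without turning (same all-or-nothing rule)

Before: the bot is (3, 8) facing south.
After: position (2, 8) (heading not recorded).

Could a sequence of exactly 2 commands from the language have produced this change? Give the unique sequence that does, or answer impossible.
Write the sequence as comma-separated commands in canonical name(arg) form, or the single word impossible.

key: order matters: swapping strafe(right, 1) and turn(left) lands elsewhere
initial: (3, 8) facing south
t=1 strafe(right, 1) ⇒ (2, 8) facing south
t=2 turn(left) ⇒ (2, 8) facing east
no other 2-command option fits: unique.

strafe(right, 1), turn(left)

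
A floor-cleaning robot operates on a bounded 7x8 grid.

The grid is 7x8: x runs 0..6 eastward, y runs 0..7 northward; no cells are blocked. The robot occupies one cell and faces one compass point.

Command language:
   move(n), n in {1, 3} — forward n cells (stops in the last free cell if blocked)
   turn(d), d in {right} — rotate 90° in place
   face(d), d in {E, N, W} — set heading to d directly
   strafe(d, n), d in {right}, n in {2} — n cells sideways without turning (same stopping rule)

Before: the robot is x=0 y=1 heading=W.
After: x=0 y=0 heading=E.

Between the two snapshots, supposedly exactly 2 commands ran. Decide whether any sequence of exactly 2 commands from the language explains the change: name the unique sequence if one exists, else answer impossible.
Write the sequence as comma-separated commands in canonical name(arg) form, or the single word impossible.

key: running strafe(right, 2) before face(E) would end elsewhere — order is forced
t0: x=0 y=1 heading=W
step 1 (face(E)): x=0 y=1 heading=E
step 2 (strafe(right, 2)): x=0 y=0 heading=E
no rival 2-sequence matches.

face(E), strafe(right, 2)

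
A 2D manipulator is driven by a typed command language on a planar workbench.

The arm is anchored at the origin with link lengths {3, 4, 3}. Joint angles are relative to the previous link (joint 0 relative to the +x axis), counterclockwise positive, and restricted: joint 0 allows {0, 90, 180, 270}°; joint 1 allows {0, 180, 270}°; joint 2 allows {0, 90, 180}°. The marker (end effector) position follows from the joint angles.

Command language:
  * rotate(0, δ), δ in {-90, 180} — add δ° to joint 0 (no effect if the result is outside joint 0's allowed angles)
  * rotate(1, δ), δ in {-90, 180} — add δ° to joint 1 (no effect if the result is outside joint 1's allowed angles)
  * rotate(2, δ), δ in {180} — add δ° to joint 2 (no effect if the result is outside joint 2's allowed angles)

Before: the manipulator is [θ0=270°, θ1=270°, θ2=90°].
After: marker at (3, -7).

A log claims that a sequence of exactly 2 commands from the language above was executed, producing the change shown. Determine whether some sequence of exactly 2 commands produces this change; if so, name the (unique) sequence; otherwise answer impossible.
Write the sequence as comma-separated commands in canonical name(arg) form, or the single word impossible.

rotate(1, -90), rotate(1, 180)

key: running rotate(1, 180) before rotate(1, -90) would end elsewhere — order is forced
t0: [θ0=270°, θ1=270°, θ2=90°]
1. rotate(1, -90) → [θ0=270°, θ1=180°, θ2=90°]
2. rotate(1, 180) → [θ0=270°, θ1=0°, θ2=90°]
uniquely the one of 25 2-step routes that fits.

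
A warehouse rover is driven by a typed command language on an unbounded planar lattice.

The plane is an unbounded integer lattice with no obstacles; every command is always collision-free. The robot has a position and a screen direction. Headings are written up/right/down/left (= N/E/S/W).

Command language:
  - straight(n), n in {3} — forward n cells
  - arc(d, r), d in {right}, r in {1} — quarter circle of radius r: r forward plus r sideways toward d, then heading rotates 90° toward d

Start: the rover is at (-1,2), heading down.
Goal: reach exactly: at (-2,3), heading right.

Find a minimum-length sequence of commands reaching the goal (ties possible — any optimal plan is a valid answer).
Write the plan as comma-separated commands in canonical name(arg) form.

arc(right, 1), arc(right, 1), arc(right, 1)

from: at (-1,2), heading down
[1] after arc(right, 1): at (-2,1), heading left
[2] after arc(right, 1): at (-3,2), heading up
[3] after arc(right, 1): at (-2,3), heading right
shorter routes all fall short; 3 is best.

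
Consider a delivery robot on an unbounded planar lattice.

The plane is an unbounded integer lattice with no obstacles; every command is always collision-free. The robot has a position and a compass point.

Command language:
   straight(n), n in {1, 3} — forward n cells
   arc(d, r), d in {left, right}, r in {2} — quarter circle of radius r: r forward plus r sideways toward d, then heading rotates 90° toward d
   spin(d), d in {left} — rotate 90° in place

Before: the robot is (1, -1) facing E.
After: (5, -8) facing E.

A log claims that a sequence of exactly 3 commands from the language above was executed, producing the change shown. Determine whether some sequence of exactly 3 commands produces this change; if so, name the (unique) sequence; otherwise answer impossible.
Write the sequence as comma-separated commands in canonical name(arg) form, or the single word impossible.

key: heading stays E — rotations cancel among the 3 commands
begin: (1, -1) facing E
step 1 (arc(right, 2)): (3, -3) facing S
step 2 (straight(3)): (3, -6) facing S
step 3 (arc(left, 2)): (5, -8) facing E
all 125 alternatives checked — unique.

arc(right, 2), straight(3), arc(left, 2)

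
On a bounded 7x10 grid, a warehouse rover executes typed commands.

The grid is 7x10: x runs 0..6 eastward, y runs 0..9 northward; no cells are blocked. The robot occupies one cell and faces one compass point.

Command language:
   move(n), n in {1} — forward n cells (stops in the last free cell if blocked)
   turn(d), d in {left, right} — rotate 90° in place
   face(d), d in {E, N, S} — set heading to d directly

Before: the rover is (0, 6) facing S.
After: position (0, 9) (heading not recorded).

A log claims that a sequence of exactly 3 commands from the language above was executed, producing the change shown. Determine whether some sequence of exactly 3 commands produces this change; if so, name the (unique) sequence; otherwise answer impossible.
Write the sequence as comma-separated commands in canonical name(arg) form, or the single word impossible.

no 3-step route produces this change.

impossible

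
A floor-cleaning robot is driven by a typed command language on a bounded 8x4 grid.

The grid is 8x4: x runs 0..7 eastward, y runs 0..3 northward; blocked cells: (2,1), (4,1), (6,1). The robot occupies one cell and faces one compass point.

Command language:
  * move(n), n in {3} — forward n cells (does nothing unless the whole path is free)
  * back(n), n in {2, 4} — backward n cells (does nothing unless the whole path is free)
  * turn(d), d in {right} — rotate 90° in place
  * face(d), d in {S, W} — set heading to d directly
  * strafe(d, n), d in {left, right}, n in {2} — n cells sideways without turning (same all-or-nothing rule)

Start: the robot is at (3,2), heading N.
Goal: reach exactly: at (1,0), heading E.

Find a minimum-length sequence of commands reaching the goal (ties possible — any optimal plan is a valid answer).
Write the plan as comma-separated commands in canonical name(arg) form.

initial: at (3,2), heading N
1. back(2) → at (3,0), heading N
2. turn(right) → at (3,0), heading E
3. back(2) → at (1,0), heading E
shorter routes all fall short; 3 is best.

back(2), turn(right), back(2)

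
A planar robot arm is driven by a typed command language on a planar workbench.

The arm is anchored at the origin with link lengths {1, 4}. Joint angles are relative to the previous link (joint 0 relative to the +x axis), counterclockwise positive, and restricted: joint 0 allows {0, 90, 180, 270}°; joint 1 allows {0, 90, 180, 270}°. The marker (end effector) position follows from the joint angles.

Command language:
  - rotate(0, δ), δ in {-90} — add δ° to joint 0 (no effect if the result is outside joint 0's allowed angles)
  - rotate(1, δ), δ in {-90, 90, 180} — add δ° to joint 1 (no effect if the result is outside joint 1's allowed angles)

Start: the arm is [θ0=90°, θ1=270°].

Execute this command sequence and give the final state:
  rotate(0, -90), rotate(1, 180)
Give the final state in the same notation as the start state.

[θ0=0°, θ1=90°]

initial: [θ0=90°, θ1=270°]
[1] after rotate(0, -90): [θ0=0°, θ1=270°]
[2] after rotate(1, 180): [θ0=0°, θ1=90°]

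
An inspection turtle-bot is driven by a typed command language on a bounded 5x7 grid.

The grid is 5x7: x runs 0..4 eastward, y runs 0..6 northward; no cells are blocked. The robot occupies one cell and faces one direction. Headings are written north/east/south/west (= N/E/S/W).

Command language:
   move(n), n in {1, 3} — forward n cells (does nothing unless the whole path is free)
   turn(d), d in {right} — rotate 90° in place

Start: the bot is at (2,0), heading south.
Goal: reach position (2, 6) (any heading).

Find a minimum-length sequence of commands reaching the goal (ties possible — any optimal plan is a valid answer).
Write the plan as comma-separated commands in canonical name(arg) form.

begin: at (2,0), heading south
step 1 (turn(right)): at (2,0), heading west
step 2 (turn(right)): at (2,0), heading north
step 3 (move(3)): at (2,3), heading north
step 4 (move(3)): at (2,6), heading north
nothing shorter than 4 reaches the goal.

turn(right), turn(right), move(3), move(3)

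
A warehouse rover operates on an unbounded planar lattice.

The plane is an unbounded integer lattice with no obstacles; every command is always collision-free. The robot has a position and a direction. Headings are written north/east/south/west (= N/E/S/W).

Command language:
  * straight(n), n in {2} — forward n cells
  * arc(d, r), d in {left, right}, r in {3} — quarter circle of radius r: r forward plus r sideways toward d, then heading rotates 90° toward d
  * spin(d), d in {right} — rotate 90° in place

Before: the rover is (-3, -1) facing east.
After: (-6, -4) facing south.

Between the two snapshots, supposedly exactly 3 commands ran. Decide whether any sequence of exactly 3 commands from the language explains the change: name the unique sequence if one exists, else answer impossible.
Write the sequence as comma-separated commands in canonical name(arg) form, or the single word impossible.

key: cell and facing (now S) both changed — the 3 commands mix motion and turning
from: (-3, -1) facing east
step 1 (spin(right)): (-3, -1) facing south
step 2 (spin(right)): (-3, -1) facing west
step 3 (arc(left, 3)): (-6, -4) facing south
uniquely the one of 64 3-step routes that fits.

spin(right), spin(right), arc(left, 3)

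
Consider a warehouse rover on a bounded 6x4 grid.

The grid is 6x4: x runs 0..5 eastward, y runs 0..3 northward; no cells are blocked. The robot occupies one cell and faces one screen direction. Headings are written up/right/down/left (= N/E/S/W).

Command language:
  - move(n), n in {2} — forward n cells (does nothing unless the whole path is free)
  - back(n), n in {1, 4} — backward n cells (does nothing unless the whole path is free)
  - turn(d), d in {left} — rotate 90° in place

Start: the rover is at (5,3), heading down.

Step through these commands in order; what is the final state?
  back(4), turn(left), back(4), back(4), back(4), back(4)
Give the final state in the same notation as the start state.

initial: at (5,3), heading down
1. back(4) → at (5,3), heading down
2. turn(left) → at (5,3), heading right
3. back(4) → at (1,3), heading right
4. back(4) → at (1,3), heading right
5. back(4) → at (1,3), heading right
6. back(4) → at (1,3), heading right

at (1,3), heading right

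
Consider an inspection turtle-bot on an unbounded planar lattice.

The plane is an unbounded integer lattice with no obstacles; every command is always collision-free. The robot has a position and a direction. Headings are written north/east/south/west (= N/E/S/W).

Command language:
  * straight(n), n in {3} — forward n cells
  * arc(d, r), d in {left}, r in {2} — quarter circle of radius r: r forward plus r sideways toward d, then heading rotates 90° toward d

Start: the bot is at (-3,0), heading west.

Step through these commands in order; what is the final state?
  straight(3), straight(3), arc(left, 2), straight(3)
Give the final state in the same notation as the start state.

at (-11,-5), heading south

initial: at (-3,0), heading west
step 1 (straight(3)): at (-6,0), heading west
step 2 (straight(3)): at (-9,0), heading west
step 3 (arc(left, 2)): at (-11,-2), heading south
step 4 (straight(3)): at (-11,-5), heading south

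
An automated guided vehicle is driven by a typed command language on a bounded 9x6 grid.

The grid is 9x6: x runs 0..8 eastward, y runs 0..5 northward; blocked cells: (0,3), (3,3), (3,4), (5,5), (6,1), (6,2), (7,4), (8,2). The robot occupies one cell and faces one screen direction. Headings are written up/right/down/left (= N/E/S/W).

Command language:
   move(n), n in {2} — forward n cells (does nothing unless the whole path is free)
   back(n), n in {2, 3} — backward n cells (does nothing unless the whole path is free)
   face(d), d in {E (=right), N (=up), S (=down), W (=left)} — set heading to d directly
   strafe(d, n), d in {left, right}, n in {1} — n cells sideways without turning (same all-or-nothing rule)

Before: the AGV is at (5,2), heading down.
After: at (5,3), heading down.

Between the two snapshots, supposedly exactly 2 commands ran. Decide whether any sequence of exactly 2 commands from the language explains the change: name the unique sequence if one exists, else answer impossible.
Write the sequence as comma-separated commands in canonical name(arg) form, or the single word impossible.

move(2), back(3)

key: heading stays S — no command in the sequence turns
t0: at (5,2), heading down
t=1 move(2) ⇒ at (5,0), heading down
t=2 back(3) ⇒ at (5,3), heading down
no rival 2-sequence matches.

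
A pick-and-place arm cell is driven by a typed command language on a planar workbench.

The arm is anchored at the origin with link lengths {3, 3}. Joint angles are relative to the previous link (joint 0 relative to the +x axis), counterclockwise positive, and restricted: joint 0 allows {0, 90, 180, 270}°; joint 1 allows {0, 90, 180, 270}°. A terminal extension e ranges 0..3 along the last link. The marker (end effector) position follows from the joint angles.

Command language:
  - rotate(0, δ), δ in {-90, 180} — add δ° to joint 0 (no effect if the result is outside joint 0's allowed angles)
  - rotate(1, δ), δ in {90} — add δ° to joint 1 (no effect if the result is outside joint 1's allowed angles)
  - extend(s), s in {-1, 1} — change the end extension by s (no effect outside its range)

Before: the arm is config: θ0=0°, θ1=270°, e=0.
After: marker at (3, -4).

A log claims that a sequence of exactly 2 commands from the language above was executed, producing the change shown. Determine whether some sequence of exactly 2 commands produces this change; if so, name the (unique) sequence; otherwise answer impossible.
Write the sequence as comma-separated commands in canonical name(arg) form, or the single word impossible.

key: order matters: swapping extend(-1) and extend(1) lands elsewhere
start: config: θ0=0°, θ1=270°, e=0
t=1 extend(-1) ⇒ config: θ0=0°, θ1=270°, e=0
t=2 extend(1) ⇒ config: θ0=0°, θ1=270°, e=1
all 25 alternatives checked — unique.

extend(-1), extend(1)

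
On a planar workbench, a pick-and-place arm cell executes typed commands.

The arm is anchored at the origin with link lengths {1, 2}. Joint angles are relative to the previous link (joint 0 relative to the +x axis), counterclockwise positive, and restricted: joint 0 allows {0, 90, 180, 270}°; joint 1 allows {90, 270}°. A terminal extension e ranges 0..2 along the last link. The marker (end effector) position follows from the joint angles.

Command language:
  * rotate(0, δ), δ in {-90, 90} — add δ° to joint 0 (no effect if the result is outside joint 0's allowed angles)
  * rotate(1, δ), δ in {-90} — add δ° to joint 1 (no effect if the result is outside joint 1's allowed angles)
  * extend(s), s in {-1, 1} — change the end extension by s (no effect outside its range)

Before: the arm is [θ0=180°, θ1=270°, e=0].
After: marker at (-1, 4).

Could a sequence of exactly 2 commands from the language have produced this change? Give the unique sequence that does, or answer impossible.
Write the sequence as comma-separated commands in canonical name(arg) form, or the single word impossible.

extend(1), extend(1)

start: [θ0=180°, θ1=270°, e=0]
1. extend(1) → [θ0=180°, θ1=270°, e=1]
2. extend(1) → [θ0=180°, θ1=270°, e=2]
uniquely the one of 25 2-step routes that fits.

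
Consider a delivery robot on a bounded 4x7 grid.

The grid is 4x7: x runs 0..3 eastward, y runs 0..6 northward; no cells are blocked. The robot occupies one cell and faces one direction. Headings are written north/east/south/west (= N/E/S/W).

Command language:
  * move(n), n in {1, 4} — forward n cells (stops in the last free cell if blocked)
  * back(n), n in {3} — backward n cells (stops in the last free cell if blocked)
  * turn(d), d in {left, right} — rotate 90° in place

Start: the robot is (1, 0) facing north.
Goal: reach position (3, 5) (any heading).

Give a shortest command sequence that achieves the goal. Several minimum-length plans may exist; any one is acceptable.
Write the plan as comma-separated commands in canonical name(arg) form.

move(1), move(4), turn(left), back(3)

t0: (1, 0) facing north
t=1 move(1) ⇒ (1, 1) facing north
t=2 move(4) ⇒ (1, 5) facing north
t=3 turn(left) ⇒ (1, 5) facing west
t=4 back(3) ⇒ (3, 5) facing west
minimal: 4 command(s), checked below 4.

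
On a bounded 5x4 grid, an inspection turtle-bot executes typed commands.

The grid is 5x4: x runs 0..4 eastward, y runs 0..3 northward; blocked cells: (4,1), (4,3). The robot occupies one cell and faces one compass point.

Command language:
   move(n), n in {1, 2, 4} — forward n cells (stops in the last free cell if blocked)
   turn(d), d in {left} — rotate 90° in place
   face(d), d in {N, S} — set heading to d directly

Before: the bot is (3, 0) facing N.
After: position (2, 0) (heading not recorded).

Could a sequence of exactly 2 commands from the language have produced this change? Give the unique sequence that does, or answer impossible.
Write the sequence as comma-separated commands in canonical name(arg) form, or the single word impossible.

key: running move(1) before turn(left) would end elsewhere — order is forced
begin: (3, 0) facing N
[1] after turn(left): (3, 0) facing W
[2] after move(1): (2, 0) facing W
all 36 alternatives checked — unique.

turn(left), move(1)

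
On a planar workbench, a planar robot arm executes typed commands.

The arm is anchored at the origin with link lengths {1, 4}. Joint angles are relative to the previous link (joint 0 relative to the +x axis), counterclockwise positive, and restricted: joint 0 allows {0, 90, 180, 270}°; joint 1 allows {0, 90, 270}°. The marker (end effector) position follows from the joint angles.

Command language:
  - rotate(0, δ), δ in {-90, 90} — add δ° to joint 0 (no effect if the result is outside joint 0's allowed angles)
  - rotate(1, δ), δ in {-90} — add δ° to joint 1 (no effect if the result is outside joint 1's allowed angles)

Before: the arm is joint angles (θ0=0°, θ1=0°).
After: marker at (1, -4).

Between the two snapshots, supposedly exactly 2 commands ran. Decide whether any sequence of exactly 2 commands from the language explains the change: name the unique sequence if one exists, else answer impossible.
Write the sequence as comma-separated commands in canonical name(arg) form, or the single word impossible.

rotate(1, -90), rotate(1, -90)

start: joint angles (θ0=0°, θ1=0°)
[1] after rotate(1, -90): joint angles (θ0=0°, θ1=270°)
[2] after rotate(1, -90): joint angles (θ0=0°, θ1=270°)
uniquely the one of 9 2-step routes that fits.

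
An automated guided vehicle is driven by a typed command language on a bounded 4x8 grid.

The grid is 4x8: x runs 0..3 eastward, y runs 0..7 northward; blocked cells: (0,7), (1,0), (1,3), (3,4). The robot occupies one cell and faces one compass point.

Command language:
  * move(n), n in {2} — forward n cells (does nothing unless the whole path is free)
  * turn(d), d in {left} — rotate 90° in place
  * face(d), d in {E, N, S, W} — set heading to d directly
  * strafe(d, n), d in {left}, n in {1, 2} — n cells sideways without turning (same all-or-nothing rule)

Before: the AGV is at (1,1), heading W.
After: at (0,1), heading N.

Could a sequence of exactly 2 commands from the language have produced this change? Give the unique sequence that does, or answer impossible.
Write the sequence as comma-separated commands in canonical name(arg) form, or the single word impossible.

face(N), strafe(left, 1)

key: cell and facing (now N) both changed — the 2 commands mix motion and turning
start: at (1,1), heading W
1. face(N) → at (1,1), heading N
2. strafe(left, 1) → at (0,1), heading N
no other 2-command option fits: unique.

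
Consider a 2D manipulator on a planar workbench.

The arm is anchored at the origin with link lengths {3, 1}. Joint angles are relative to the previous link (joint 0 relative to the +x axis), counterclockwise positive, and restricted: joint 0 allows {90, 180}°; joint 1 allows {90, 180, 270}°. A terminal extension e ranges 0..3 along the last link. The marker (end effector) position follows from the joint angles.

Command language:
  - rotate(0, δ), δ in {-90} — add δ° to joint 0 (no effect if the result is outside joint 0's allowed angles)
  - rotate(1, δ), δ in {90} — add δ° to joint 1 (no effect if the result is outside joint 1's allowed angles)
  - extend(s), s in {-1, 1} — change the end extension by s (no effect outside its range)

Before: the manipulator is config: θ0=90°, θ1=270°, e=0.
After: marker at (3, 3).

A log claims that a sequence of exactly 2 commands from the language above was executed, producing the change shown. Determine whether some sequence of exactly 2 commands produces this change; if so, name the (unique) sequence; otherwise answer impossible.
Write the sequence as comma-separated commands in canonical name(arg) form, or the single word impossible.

extend(1), extend(1)

initial: config: θ0=90°, θ1=270°, e=0
1. extend(1) → config: θ0=90°, θ1=270°, e=1
2. extend(1) → config: θ0=90°, θ1=270°, e=2
no other 2-command option fits: unique.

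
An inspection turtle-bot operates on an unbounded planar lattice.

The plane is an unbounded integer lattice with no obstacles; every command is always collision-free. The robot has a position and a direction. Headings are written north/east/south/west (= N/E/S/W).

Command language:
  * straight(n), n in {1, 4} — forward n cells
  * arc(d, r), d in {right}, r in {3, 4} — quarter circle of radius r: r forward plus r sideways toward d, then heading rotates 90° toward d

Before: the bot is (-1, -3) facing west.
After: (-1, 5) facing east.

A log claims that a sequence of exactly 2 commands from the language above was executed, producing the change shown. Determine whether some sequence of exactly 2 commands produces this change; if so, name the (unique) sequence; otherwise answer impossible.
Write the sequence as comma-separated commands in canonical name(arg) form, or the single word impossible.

key: cell and facing (now E) both changed — the 2 commands mix motion and turning
begin: (-1, -3) facing west
t=1 arc(right, 4) ⇒ (-5, 1) facing north
t=2 arc(right, 4) ⇒ (-1, 5) facing east
no rival 2-sequence matches.

arc(right, 4), arc(right, 4)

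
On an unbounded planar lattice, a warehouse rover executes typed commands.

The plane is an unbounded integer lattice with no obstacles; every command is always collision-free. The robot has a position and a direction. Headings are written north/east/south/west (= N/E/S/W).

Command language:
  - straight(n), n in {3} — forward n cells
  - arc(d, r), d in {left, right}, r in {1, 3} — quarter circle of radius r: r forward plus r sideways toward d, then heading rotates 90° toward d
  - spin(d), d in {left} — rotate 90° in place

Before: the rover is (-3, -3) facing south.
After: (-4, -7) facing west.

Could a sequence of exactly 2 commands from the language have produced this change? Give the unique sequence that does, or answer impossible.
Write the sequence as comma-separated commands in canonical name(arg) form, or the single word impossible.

straight(3), arc(right, 1)

key: order matters: swapping straight(3) and arc(right, 1) lands elsewhere
initial: (-3, -3) facing south
step 1 (straight(3)): (-3, -6) facing south
step 2 (arc(right, 1)): (-4, -7) facing west
all 36 alternatives checked — unique.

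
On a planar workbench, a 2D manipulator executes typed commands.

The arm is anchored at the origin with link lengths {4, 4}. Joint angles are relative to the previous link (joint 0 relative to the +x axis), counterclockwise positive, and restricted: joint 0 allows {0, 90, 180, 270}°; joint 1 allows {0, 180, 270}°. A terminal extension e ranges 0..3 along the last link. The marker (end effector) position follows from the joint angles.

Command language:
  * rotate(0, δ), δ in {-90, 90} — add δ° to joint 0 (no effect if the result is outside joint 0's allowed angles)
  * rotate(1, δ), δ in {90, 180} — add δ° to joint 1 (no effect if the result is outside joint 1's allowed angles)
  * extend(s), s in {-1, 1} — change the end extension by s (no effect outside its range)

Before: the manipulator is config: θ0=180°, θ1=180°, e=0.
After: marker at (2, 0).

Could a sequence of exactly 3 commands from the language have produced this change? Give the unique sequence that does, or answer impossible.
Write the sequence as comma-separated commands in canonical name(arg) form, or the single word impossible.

extend(-1), extend(1), extend(1)

key: running extend(1) before extend(-1) would end elsewhere — order is forced
from: config: θ0=180°, θ1=180°, e=0
step 1 (extend(-1)): config: θ0=180°, θ1=180°, e=0
step 2 (extend(1)): config: θ0=180°, θ1=180°, e=1
step 3 (extend(1)): config: θ0=180°, θ1=180°, e=2
no other 3-command option fits: unique.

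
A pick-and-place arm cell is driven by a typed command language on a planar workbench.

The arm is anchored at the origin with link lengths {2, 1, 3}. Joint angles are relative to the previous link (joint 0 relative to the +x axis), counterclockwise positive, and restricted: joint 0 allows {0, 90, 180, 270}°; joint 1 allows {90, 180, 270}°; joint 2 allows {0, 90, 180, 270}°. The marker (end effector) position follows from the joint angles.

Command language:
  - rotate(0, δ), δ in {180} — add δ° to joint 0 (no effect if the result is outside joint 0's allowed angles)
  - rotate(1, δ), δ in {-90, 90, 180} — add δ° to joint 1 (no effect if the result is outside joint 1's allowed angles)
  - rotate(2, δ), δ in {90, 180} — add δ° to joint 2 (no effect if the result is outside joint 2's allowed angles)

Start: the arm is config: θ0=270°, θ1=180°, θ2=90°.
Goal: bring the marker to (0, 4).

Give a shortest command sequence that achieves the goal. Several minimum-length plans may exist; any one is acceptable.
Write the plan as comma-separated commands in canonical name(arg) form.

start: config: θ0=270°, θ1=180°, θ2=90°
[1] after rotate(0, 180): config: θ0=90°, θ1=180°, θ2=90°
[2] after rotate(2, 90): config: θ0=90°, θ1=180°, θ2=180°
no 1-step plan works, so 2 is optimal.

rotate(0, 180), rotate(2, 90)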